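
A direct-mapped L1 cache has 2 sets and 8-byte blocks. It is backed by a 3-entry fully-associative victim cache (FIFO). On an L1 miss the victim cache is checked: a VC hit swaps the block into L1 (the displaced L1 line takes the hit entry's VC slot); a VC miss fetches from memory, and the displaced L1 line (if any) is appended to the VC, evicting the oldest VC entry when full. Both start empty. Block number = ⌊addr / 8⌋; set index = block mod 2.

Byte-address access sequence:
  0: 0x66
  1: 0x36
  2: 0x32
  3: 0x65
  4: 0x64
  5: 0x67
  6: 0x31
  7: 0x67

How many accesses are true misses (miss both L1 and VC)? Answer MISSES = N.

0: 0x66 (blk 12, set 0) → MISS  vc=[]
1: 0x36 (blk 6, set 0) → MISS  vc=[12]
2: 0x32 (blk 6, set 0) → L1-HIT  vc=[12]
3: 0x65 (blk 12, set 0) → VC-HIT  vc=[6]
4: 0x64 (blk 12, set 0) → L1-HIT  vc=[6]
5: 0x67 (blk 12, set 0) → L1-HIT  vc=[6]
6: 0x31 (blk 6, set 0) → VC-HIT  vc=[12]
7: 0x67 (blk 12, set 0) → VC-HIT  vc=[6]

MISSES = 2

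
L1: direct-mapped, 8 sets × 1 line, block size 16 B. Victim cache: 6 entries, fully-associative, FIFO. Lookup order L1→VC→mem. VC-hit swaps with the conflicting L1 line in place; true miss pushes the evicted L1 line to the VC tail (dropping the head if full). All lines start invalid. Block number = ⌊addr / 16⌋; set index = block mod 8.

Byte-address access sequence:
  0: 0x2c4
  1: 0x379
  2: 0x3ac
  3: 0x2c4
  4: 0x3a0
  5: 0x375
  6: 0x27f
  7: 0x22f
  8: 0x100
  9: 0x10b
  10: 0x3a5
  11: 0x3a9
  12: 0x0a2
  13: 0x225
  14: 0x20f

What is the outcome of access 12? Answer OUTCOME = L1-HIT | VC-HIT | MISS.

  [0] addr=0x2c4 blk=44 s=4: MISS | VC []
  [1] addr=0x379 blk=55 s=7: MISS | VC []
  [2] addr=0x3ac blk=58 s=2: MISS | VC []
  [3] addr=0x2c4 blk=44 s=4: L1-HIT | VC []
  [4] addr=0x3a0 blk=58 s=2: L1-HIT | VC []
  [5] addr=0x375 blk=55 s=7: L1-HIT | VC []
  [6] addr=0x27f blk=39 s=7: MISS | VC [55]
  [7] addr=0x22f blk=34 s=2: MISS | VC [55, 58]
  [8] addr=0x100 blk=16 s=0: MISS | VC [55, 58]
  [9] addr=0x10b blk=16 s=0: L1-HIT | VC [55, 58]
  [10] addr=0x3a5 blk=58 s=2: VC-HIT | VC [55, 34]
  [11] addr=0x3a9 blk=58 s=2: L1-HIT | VC [55, 34]
  [12] addr=0xa2 blk=10 s=2: MISS | VC [55, 34, 58]
  [13] addr=0x225 blk=34 s=2: VC-HIT | VC [55, 10, 58]
  [14] addr=0x20f blk=32 s=0: MISS | VC [55, 10, 58, 16]

OUTCOME = MISS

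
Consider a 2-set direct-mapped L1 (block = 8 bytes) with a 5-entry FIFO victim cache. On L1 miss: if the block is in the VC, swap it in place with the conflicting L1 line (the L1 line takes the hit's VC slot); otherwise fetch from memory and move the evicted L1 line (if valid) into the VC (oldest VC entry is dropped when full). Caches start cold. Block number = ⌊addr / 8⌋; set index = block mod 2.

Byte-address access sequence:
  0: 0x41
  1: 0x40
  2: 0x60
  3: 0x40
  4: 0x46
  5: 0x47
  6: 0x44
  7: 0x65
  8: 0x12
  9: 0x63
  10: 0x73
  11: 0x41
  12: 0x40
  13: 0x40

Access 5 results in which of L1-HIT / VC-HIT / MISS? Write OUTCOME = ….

OUTCOME = L1-HIT

#0 0x41→b8/s0 MISS; vc=[]
#1 0x40→b8/s0 L1-HIT; vc=[]
#2 0x60→b12/s0 MISS; vc=[8]
#3 0x40→b8/s0 VC-HIT; vc=[12]
#4 0x46→b8/s0 L1-HIT; vc=[12]
#5 0x47→b8/s0 L1-HIT; vc=[12]
#6 0x44→b8/s0 L1-HIT; vc=[12]
#7 0x65→b12/s0 VC-HIT; vc=[8]
#8 0x12→b2/s0 MISS; vc=[8,12]
#9 0x63→b12/s0 VC-HIT; vc=[8,2]
#10 0x73→b14/s0 MISS; vc=[8,2,12]
#11 0x41→b8/s0 VC-HIT; vc=[14,2,12]
#12 0x40→b8/s0 L1-HIT; vc=[14,2,12]
#13 0x40→b8/s0 L1-HIT; vc=[14,2,12]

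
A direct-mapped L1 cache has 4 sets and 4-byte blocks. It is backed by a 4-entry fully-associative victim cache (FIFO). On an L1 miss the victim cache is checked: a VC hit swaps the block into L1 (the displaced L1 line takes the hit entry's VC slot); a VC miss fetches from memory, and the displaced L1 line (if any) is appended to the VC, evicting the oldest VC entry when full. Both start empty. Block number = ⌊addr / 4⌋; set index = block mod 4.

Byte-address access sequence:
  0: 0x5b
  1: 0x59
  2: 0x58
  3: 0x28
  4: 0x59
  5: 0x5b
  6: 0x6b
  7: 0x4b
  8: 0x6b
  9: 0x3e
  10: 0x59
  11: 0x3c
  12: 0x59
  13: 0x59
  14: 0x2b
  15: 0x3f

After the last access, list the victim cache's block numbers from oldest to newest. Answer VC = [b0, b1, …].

VC = [22, 26, 18]

0: 0x5b (blk 22, set 2) → MISS  vc=[]
1: 0x59 (blk 22, set 2) → L1-HIT  vc=[]
2: 0x58 (blk 22, set 2) → L1-HIT  vc=[]
3: 0x28 (blk 10, set 2) → MISS  vc=[22]
4: 0x59 (blk 22, set 2) → VC-HIT  vc=[10]
5: 0x5b (blk 22, set 2) → L1-HIT  vc=[10]
6: 0x6b (blk 26, set 2) → MISS  vc=[10, 22]
7: 0x4b (blk 18, set 2) → MISS  vc=[10, 22, 26]
8: 0x6b (blk 26, set 2) → VC-HIT  vc=[10, 22, 18]
9: 0x3e (blk 15, set 3) → MISS  vc=[10, 22, 18]
10: 0x59 (blk 22, set 2) → VC-HIT  vc=[10, 26, 18]
11: 0x3c (blk 15, set 3) → L1-HIT  vc=[10, 26, 18]
12: 0x59 (blk 22, set 2) → L1-HIT  vc=[10, 26, 18]
13: 0x59 (blk 22, set 2) → L1-HIT  vc=[10, 26, 18]
14: 0x2b (blk 10, set 2) → VC-HIT  vc=[22, 26, 18]
15: 0x3f (blk 15, set 3) → L1-HIT  vc=[22, 26, 18]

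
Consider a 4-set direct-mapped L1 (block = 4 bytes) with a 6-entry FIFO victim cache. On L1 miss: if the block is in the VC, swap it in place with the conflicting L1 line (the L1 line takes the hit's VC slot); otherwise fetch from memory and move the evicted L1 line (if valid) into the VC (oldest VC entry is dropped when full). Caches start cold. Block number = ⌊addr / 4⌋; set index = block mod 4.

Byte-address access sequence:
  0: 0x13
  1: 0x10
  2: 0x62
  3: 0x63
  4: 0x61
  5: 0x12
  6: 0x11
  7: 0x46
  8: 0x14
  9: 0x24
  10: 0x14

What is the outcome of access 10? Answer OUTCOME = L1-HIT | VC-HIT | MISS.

OUTCOME = VC-HIT

  [0] addr=0x13 blk=4 s=0: MISS | VC []
  [1] addr=0x10 blk=4 s=0: L1-HIT | VC []
  [2] addr=0x62 blk=24 s=0: MISS | VC [4]
  [3] addr=0x63 blk=24 s=0: L1-HIT | VC [4]
  [4] addr=0x61 blk=24 s=0: L1-HIT | VC [4]
  [5] addr=0x12 blk=4 s=0: VC-HIT | VC [24]
  [6] addr=0x11 blk=4 s=0: L1-HIT | VC [24]
  [7] addr=0x46 blk=17 s=1: MISS | VC [24]
  [8] addr=0x14 blk=5 s=1: MISS | VC [24, 17]
  [9] addr=0x24 blk=9 s=1: MISS | VC [24, 17, 5]
  [10] addr=0x14 blk=5 s=1: VC-HIT | VC [24, 17, 9]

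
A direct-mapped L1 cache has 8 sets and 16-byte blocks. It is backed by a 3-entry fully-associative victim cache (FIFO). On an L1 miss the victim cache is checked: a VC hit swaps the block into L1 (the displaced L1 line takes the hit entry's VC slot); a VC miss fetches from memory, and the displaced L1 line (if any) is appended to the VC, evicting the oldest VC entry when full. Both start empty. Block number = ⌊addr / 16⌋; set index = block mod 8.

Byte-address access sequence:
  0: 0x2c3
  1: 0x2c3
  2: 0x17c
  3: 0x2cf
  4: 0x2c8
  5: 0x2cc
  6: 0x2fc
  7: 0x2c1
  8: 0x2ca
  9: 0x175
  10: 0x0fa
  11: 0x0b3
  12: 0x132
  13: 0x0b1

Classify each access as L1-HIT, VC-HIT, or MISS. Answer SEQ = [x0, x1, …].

SEQ = [MISS, L1-HIT, MISS, L1-HIT, L1-HIT, L1-HIT, MISS, L1-HIT, L1-HIT, VC-HIT, MISS, MISS, MISS, VC-HIT]

#0 0x2c3→b44/s4 MISS; vc=[]
#1 0x2c3→b44/s4 L1-HIT; vc=[]
#2 0x17c→b23/s7 MISS; vc=[]
#3 0x2cf→b44/s4 L1-HIT; vc=[]
#4 0x2c8→b44/s4 L1-HIT; vc=[]
#5 0x2cc→b44/s4 L1-HIT; vc=[]
#6 0x2fc→b47/s7 MISS; vc=[23]
#7 0x2c1→b44/s4 L1-HIT; vc=[23]
#8 0x2ca→b44/s4 L1-HIT; vc=[23]
#9 0x175→b23/s7 VC-HIT; vc=[47]
#10 0xfa→b15/s7 MISS; vc=[47,23]
#11 0xb3→b11/s3 MISS; vc=[47,23]
#12 0x132→b19/s3 MISS; vc=[47,23,11]
#13 0xb1→b11/s3 VC-HIT; vc=[47,23,19]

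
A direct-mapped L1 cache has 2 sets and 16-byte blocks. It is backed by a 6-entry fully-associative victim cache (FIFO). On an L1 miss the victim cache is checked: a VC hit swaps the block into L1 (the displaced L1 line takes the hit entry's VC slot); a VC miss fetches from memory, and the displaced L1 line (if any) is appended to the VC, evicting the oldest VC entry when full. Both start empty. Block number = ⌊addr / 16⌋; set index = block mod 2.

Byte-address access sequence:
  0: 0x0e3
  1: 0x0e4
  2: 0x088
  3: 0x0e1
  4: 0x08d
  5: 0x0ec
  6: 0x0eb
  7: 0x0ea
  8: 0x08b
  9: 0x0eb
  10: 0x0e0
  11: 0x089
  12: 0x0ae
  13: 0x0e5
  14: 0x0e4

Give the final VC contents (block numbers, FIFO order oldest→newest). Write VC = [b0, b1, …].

  [0] addr=0xe3 blk=14 s=0: MISS | VC []
  [1] addr=0xe4 blk=14 s=0: L1-HIT | VC []
  [2] addr=0x88 blk=8 s=0: MISS | VC [14]
  [3] addr=0xe1 blk=14 s=0: VC-HIT | VC [8]
  [4] addr=0x8d blk=8 s=0: VC-HIT | VC [14]
  [5] addr=0xec blk=14 s=0: VC-HIT | VC [8]
  [6] addr=0xeb blk=14 s=0: L1-HIT | VC [8]
  [7] addr=0xea blk=14 s=0: L1-HIT | VC [8]
  [8] addr=0x8b blk=8 s=0: VC-HIT | VC [14]
  [9] addr=0xeb blk=14 s=0: VC-HIT | VC [8]
  [10] addr=0xe0 blk=14 s=0: L1-HIT | VC [8]
  [11] addr=0x89 blk=8 s=0: VC-HIT | VC [14]
  [12] addr=0xae blk=10 s=0: MISS | VC [14, 8]
  [13] addr=0xe5 blk=14 s=0: VC-HIT | VC [10, 8]
  [14] addr=0xe4 blk=14 s=0: L1-HIT | VC [10, 8]

VC = [10, 8]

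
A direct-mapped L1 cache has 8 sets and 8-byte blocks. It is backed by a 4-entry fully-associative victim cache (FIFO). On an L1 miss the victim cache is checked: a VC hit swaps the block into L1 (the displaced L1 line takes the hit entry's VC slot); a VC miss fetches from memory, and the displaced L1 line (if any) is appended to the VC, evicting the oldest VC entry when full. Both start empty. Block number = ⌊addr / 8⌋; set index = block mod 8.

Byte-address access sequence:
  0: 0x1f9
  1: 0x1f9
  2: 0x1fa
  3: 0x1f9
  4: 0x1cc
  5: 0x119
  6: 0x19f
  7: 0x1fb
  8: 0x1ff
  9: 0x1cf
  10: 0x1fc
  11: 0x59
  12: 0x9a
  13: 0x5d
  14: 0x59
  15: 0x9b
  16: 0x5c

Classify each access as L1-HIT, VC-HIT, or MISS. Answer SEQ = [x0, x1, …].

SEQ = [MISS, L1-HIT, L1-HIT, L1-HIT, MISS, MISS, MISS, L1-HIT, L1-HIT, L1-HIT, L1-HIT, MISS, MISS, VC-HIT, L1-HIT, VC-HIT, VC-HIT]

0: 0x1f9 (blk 63, set 7) → MISS  vc=[]
1: 0x1f9 (blk 63, set 7) → L1-HIT  vc=[]
2: 0x1fa (blk 63, set 7) → L1-HIT  vc=[]
3: 0x1f9 (blk 63, set 7) → L1-HIT  vc=[]
4: 0x1cc (blk 57, set 1) → MISS  vc=[]
5: 0x119 (blk 35, set 3) → MISS  vc=[]
6: 0x19f (blk 51, set 3) → MISS  vc=[35]
7: 0x1fb (blk 63, set 7) → L1-HIT  vc=[35]
8: 0x1ff (blk 63, set 7) → L1-HIT  vc=[35]
9: 0x1cf (blk 57, set 1) → L1-HIT  vc=[35]
10: 0x1fc (blk 63, set 7) → L1-HIT  vc=[35]
11: 0x59 (blk 11, set 3) → MISS  vc=[35, 51]
12: 0x9a (blk 19, set 3) → MISS  vc=[35, 51, 11]
13: 0x5d (blk 11, set 3) → VC-HIT  vc=[35, 51, 19]
14: 0x59 (blk 11, set 3) → L1-HIT  vc=[35, 51, 19]
15: 0x9b (blk 19, set 3) → VC-HIT  vc=[35, 51, 11]
16: 0x5c (blk 11, set 3) → VC-HIT  vc=[35, 51, 19]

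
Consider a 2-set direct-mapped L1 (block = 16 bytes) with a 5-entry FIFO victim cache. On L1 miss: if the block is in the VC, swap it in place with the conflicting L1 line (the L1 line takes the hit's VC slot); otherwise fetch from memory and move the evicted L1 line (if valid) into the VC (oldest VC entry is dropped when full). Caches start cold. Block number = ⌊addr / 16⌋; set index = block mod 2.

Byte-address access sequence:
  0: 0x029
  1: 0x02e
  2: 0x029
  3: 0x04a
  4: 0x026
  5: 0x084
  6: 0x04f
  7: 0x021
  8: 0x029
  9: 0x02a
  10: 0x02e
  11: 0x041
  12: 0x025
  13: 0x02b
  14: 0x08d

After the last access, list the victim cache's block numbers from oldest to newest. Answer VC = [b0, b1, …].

#0 0x29→b2/s0 MISS; vc=[]
#1 0x2e→b2/s0 L1-HIT; vc=[]
#2 0x29→b2/s0 L1-HIT; vc=[]
#3 0x4a→b4/s0 MISS; vc=[2]
#4 0x26→b2/s0 VC-HIT; vc=[4]
#5 0x84→b8/s0 MISS; vc=[4,2]
#6 0x4f→b4/s0 VC-HIT; vc=[8,2]
#7 0x21→b2/s0 VC-HIT; vc=[8,4]
#8 0x29→b2/s0 L1-HIT; vc=[8,4]
#9 0x2a→b2/s0 L1-HIT; vc=[8,4]
#10 0x2e→b2/s0 L1-HIT; vc=[8,4]
#11 0x41→b4/s0 VC-HIT; vc=[8,2]
#12 0x25→b2/s0 VC-HIT; vc=[8,4]
#13 0x2b→b2/s0 L1-HIT; vc=[8,4]
#14 0x8d→b8/s0 VC-HIT; vc=[2,4]

VC = [2, 4]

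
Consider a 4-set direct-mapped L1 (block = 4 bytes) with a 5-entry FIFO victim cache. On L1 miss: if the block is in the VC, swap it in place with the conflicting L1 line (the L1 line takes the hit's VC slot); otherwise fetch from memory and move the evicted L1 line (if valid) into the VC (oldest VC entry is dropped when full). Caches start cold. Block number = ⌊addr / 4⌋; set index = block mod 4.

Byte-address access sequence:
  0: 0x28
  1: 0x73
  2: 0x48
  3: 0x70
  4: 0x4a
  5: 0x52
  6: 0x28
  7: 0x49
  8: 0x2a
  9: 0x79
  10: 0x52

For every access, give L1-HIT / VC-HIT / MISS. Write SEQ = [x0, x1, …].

#0 0x28→b10/s2 MISS; vc=[]
#1 0x73→b28/s0 MISS; vc=[]
#2 0x48→b18/s2 MISS; vc=[10]
#3 0x70→b28/s0 L1-HIT; vc=[10]
#4 0x4a→b18/s2 L1-HIT; vc=[10]
#5 0x52→b20/s0 MISS; vc=[10,28]
#6 0x28→b10/s2 VC-HIT; vc=[18,28]
#7 0x49→b18/s2 VC-HIT; vc=[10,28]
#8 0x2a→b10/s2 VC-HIT; vc=[18,28]
#9 0x79→b30/s2 MISS; vc=[18,28,10]
#10 0x52→b20/s0 L1-HIT; vc=[18,28,10]

SEQ = [MISS, MISS, MISS, L1-HIT, L1-HIT, MISS, VC-HIT, VC-HIT, VC-HIT, MISS, L1-HIT]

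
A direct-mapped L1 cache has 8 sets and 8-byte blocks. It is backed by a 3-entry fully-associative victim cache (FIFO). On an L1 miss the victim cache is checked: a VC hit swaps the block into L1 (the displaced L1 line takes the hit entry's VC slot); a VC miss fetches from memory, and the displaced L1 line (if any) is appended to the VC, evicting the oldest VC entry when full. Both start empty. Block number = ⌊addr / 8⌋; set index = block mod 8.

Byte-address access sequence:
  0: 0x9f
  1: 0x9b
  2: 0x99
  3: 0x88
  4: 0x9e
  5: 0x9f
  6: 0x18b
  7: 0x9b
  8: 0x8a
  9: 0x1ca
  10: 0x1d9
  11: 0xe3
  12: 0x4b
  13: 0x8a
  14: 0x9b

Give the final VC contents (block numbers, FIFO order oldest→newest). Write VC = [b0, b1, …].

0: 0x9f (blk 19, set 3) → MISS  vc=[]
1: 0x9b (blk 19, set 3) → L1-HIT  vc=[]
2: 0x99 (blk 19, set 3) → L1-HIT  vc=[]
3: 0x88 (blk 17, set 1) → MISS  vc=[]
4: 0x9e (blk 19, set 3) → L1-HIT  vc=[]
5: 0x9f (blk 19, set 3) → L1-HIT  vc=[]
6: 0x18b (blk 49, set 1) → MISS  vc=[17]
7: 0x9b (blk 19, set 3) → L1-HIT  vc=[17]
8: 0x8a (blk 17, set 1) → VC-HIT  vc=[49]
9: 0x1ca (blk 57, set 1) → MISS  vc=[49, 17]
10: 0x1d9 (blk 59, set 3) → MISS  vc=[49, 17, 19]
11: 0xe3 (blk 28, set 4) → MISS  vc=[49, 17, 19]
12: 0x4b (blk 9, set 1) → MISS  vc=[17, 19, 57]
13: 0x8a (blk 17, set 1) → VC-HIT  vc=[9, 19, 57]
14: 0x9b (blk 19, set 3) → VC-HIT  vc=[9, 59, 57]

VC = [9, 59, 57]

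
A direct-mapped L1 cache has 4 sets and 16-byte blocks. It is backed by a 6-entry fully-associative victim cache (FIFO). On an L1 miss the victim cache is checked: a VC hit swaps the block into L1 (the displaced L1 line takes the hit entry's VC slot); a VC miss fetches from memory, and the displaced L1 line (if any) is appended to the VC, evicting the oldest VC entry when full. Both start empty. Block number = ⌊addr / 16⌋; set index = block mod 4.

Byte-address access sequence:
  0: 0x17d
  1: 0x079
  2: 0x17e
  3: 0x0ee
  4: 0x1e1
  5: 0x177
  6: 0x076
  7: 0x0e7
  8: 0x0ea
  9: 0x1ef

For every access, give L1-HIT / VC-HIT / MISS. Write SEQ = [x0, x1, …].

SEQ = [MISS, MISS, VC-HIT, MISS, MISS, L1-HIT, VC-HIT, VC-HIT, L1-HIT, VC-HIT]

0: 0x17d (blk 23, set 3) → MISS  vc=[]
1: 0x79 (blk 7, set 3) → MISS  vc=[23]
2: 0x17e (blk 23, set 3) → VC-HIT  vc=[7]
3: 0xee (blk 14, set 2) → MISS  vc=[7]
4: 0x1e1 (blk 30, set 2) → MISS  vc=[7, 14]
5: 0x177 (blk 23, set 3) → L1-HIT  vc=[7, 14]
6: 0x76 (blk 7, set 3) → VC-HIT  vc=[23, 14]
7: 0xe7 (blk 14, set 2) → VC-HIT  vc=[23, 30]
8: 0xea (blk 14, set 2) → L1-HIT  vc=[23, 30]
9: 0x1ef (blk 30, set 2) → VC-HIT  vc=[23, 14]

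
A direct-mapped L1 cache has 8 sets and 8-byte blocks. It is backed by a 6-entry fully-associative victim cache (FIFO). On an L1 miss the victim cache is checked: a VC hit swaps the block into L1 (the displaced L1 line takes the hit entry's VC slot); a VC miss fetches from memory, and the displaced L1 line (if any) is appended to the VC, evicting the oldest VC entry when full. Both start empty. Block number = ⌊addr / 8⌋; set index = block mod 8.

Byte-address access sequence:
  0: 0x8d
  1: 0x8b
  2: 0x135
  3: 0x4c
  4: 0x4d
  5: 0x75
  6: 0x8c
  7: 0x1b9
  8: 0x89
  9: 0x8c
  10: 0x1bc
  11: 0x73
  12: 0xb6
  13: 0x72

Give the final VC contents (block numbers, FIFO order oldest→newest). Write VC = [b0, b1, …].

0: 0x8d (blk 17, set 1) → MISS  vc=[]
1: 0x8b (blk 17, set 1) → L1-HIT  vc=[]
2: 0x135 (blk 38, set 6) → MISS  vc=[]
3: 0x4c (blk 9, set 1) → MISS  vc=[17]
4: 0x4d (blk 9, set 1) → L1-HIT  vc=[17]
5: 0x75 (blk 14, set 6) → MISS  vc=[17, 38]
6: 0x8c (blk 17, set 1) → VC-HIT  vc=[9, 38]
7: 0x1b9 (blk 55, set 7) → MISS  vc=[9, 38]
8: 0x89 (blk 17, set 1) → L1-HIT  vc=[9, 38]
9: 0x8c (blk 17, set 1) → L1-HIT  vc=[9, 38]
10: 0x1bc (blk 55, set 7) → L1-HIT  vc=[9, 38]
11: 0x73 (blk 14, set 6) → L1-HIT  vc=[9, 38]
12: 0xb6 (blk 22, set 6) → MISS  vc=[9, 38, 14]
13: 0x72 (blk 14, set 6) → VC-HIT  vc=[9, 38, 22]

VC = [9, 38, 22]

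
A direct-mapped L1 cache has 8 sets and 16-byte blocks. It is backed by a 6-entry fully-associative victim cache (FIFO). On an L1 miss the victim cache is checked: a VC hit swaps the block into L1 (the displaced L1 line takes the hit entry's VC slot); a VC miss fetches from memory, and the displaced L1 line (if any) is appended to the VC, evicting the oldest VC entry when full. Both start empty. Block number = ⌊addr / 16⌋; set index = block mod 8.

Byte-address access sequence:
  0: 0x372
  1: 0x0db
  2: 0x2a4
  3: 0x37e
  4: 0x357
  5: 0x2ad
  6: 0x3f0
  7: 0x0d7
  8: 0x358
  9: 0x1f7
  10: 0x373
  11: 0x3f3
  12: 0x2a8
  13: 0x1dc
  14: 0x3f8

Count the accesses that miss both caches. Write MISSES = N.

0: 0x372 (blk 55, set 7) → MISS  vc=[]
1: 0xdb (blk 13, set 5) → MISS  vc=[]
2: 0x2a4 (blk 42, set 2) → MISS  vc=[]
3: 0x37e (blk 55, set 7) → L1-HIT  vc=[]
4: 0x357 (blk 53, set 5) → MISS  vc=[13]
5: 0x2ad (blk 42, set 2) → L1-HIT  vc=[13]
6: 0x3f0 (blk 63, set 7) → MISS  vc=[13, 55]
7: 0xd7 (blk 13, set 5) → VC-HIT  vc=[53, 55]
8: 0x358 (blk 53, set 5) → VC-HIT  vc=[13, 55]
9: 0x1f7 (blk 31, set 7) → MISS  vc=[13, 55, 63]
10: 0x373 (blk 55, set 7) → VC-HIT  vc=[13, 31, 63]
11: 0x3f3 (blk 63, set 7) → VC-HIT  vc=[13, 31, 55]
12: 0x2a8 (blk 42, set 2) → L1-HIT  vc=[13, 31, 55]
13: 0x1dc (blk 29, set 5) → MISS  vc=[13, 31, 55, 53]
14: 0x3f8 (blk 63, set 7) → L1-HIT  vc=[13, 31, 55, 53]

MISSES = 7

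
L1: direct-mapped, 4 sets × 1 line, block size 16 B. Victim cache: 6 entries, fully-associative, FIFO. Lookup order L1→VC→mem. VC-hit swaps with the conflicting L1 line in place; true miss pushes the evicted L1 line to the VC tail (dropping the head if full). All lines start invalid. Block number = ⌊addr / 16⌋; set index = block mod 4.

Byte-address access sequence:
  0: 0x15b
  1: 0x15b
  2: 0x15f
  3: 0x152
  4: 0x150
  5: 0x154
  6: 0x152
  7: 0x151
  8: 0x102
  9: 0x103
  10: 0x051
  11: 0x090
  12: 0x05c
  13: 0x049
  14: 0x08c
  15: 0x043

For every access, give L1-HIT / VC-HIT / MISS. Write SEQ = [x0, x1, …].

SEQ = [MISS, L1-HIT, L1-HIT, L1-HIT, L1-HIT, L1-HIT, L1-HIT, L1-HIT, MISS, L1-HIT, MISS, MISS, VC-HIT, MISS, MISS, VC-HIT]

#0 0x15b→b21/s1 MISS; vc=[]
#1 0x15b→b21/s1 L1-HIT; vc=[]
#2 0x15f→b21/s1 L1-HIT; vc=[]
#3 0x152→b21/s1 L1-HIT; vc=[]
#4 0x150→b21/s1 L1-HIT; vc=[]
#5 0x154→b21/s1 L1-HIT; vc=[]
#6 0x152→b21/s1 L1-HIT; vc=[]
#7 0x151→b21/s1 L1-HIT; vc=[]
#8 0x102→b16/s0 MISS; vc=[]
#9 0x103→b16/s0 L1-HIT; vc=[]
#10 0x51→b5/s1 MISS; vc=[21]
#11 0x90→b9/s1 MISS; vc=[21,5]
#12 0x5c→b5/s1 VC-HIT; vc=[21,9]
#13 0x49→b4/s0 MISS; vc=[21,9,16]
#14 0x8c→b8/s0 MISS; vc=[21,9,16,4]
#15 0x43→b4/s0 VC-HIT; vc=[21,9,16,8]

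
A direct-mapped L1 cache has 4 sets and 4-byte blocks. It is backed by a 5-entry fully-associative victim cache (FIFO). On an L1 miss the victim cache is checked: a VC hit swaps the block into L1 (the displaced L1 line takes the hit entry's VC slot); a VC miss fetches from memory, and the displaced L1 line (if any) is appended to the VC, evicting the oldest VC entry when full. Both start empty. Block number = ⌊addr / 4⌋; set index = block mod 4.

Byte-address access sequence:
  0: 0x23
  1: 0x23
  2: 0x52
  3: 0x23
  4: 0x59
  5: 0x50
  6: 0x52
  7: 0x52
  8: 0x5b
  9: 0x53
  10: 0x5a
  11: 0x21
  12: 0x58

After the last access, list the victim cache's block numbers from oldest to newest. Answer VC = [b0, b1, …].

VC = [20]

0: 0x23 (blk 8, set 0) → MISS  vc=[]
1: 0x23 (blk 8, set 0) → L1-HIT  vc=[]
2: 0x52 (blk 20, set 0) → MISS  vc=[8]
3: 0x23 (blk 8, set 0) → VC-HIT  vc=[20]
4: 0x59 (blk 22, set 2) → MISS  vc=[20]
5: 0x50 (blk 20, set 0) → VC-HIT  vc=[8]
6: 0x52 (blk 20, set 0) → L1-HIT  vc=[8]
7: 0x52 (blk 20, set 0) → L1-HIT  vc=[8]
8: 0x5b (blk 22, set 2) → L1-HIT  vc=[8]
9: 0x53 (blk 20, set 0) → L1-HIT  vc=[8]
10: 0x5a (blk 22, set 2) → L1-HIT  vc=[8]
11: 0x21 (blk 8, set 0) → VC-HIT  vc=[20]
12: 0x58 (blk 22, set 2) → L1-HIT  vc=[20]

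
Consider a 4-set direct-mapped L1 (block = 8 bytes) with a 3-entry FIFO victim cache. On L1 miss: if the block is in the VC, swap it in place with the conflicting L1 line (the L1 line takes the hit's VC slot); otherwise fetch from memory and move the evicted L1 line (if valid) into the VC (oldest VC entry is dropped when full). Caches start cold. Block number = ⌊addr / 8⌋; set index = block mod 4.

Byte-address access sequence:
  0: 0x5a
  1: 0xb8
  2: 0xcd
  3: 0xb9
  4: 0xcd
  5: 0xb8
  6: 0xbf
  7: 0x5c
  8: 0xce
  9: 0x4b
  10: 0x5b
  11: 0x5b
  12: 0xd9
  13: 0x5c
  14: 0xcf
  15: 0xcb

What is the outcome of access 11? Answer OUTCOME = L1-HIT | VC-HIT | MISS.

OUTCOME = L1-HIT

0: 0x5a (blk 11, set 3) → MISS  vc=[]
1: 0xb8 (blk 23, set 3) → MISS  vc=[11]
2: 0xcd (blk 25, set 1) → MISS  vc=[11]
3: 0xb9 (blk 23, set 3) → L1-HIT  vc=[11]
4: 0xcd (blk 25, set 1) → L1-HIT  vc=[11]
5: 0xb8 (blk 23, set 3) → L1-HIT  vc=[11]
6: 0xbf (blk 23, set 3) → L1-HIT  vc=[11]
7: 0x5c (blk 11, set 3) → VC-HIT  vc=[23]
8: 0xce (blk 25, set 1) → L1-HIT  vc=[23]
9: 0x4b (blk 9, set 1) → MISS  vc=[23, 25]
10: 0x5b (blk 11, set 3) → L1-HIT  vc=[23, 25]
11: 0x5b (blk 11, set 3) → L1-HIT  vc=[23, 25]
12: 0xd9 (blk 27, set 3) → MISS  vc=[23, 25, 11]
13: 0x5c (blk 11, set 3) → VC-HIT  vc=[23, 25, 27]
14: 0xcf (blk 25, set 1) → VC-HIT  vc=[23, 9, 27]
15: 0xcb (blk 25, set 1) → L1-HIT  vc=[23, 9, 27]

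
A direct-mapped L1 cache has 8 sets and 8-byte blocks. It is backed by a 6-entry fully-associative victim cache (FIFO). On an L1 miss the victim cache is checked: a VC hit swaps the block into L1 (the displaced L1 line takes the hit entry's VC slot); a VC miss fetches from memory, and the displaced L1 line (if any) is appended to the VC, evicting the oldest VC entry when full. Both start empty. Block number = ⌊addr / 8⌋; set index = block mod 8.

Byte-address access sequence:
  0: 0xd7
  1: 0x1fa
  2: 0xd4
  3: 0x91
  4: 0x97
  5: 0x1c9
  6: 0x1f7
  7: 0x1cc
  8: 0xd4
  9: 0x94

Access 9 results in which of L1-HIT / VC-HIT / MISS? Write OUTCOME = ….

  [0] addr=0xd7 blk=26 s=2: MISS | VC []
  [1] addr=0x1fa blk=63 s=7: MISS | VC []
  [2] addr=0xd4 blk=26 s=2: L1-HIT | VC []
  [3] addr=0x91 blk=18 s=2: MISS | VC [26]
  [4] addr=0x97 blk=18 s=2: L1-HIT | VC [26]
  [5] addr=0x1c9 blk=57 s=1: MISS | VC [26]
  [6] addr=0x1f7 blk=62 s=6: MISS | VC [26]
  [7] addr=0x1cc blk=57 s=1: L1-HIT | VC [26]
  [8] addr=0xd4 blk=26 s=2: VC-HIT | VC [18]
  [9] addr=0x94 blk=18 s=2: VC-HIT | VC [26]

OUTCOME = VC-HIT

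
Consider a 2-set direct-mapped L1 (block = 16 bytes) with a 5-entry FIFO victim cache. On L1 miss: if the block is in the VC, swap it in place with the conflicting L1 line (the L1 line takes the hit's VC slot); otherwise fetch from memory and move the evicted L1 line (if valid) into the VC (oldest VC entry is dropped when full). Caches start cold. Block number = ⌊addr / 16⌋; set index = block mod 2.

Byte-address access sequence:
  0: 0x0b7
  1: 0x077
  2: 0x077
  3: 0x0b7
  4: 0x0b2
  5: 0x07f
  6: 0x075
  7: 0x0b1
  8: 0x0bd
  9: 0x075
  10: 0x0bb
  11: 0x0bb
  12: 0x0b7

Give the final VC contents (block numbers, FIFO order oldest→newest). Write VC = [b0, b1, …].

0: 0xb7 (blk 11, set 1) → MISS  vc=[]
1: 0x77 (blk 7, set 1) → MISS  vc=[11]
2: 0x77 (blk 7, set 1) → L1-HIT  vc=[11]
3: 0xb7 (blk 11, set 1) → VC-HIT  vc=[7]
4: 0xb2 (blk 11, set 1) → L1-HIT  vc=[7]
5: 0x7f (blk 7, set 1) → VC-HIT  vc=[11]
6: 0x75 (blk 7, set 1) → L1-HIT  vc=[11]
7: 0xb1 (blk 11, set 1) → VC-HIT  vc=[7]
8: 0xbd (blk 11, set 1) → L1-HIT  vc=[7]
9: 0x75 (blk 7, set 1) → VC-HIT  vc=[11]
10: 0xbb (blk 11, set 1) → VC-HIT  vc=[7]
11: 0xbb (blk 11, set 1) → L1-HIT  vc=[7]
12: 0xb7 (blk 11, set 1) → L1-HIT  vc=[7]

VC = [7]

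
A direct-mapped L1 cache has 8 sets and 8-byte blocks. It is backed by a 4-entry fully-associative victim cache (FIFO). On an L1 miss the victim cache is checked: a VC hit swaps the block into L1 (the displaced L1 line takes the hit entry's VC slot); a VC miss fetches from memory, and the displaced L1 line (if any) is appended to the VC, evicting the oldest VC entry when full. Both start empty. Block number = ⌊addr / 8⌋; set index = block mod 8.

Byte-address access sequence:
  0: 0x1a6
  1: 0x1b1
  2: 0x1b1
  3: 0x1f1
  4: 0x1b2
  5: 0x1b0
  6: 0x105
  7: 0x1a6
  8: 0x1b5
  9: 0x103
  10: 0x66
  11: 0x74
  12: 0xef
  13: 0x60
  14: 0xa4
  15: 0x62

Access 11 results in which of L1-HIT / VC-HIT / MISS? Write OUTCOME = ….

OUTCOME = MISS

#0 0x1a6→b52/s4 MISS; vc=[]
#1 0x1b1→b54/s6 MISS; vc=[]
#2 0x1b1→b54/s6 L1-HIT; vc=[]
#3 0x1f1→b62/s6 MISS; vc=[54]
#4 0x1b2→b54/s6 VC-HIT; vc=[62]
#5 0x1b0→b54/s6 L1-HIT; vc=[62]
#6 0x105→b32/s0 MISS; vc=[62]
#7 0x1a6→b52/s4 L1-HIT; vc=[62]
#8 0x1b5→b54/s6 L1-HIT; vc=[62]
#9 0x103→b32/s0 L1-HIT; vc=[62]
#10 0x66→b12/s4 MISS; vc=[62,52]
#11 0x74→b14/s6 MISS; vc=[62,52,54]
#12 0xef→b29/s5 MISS; vc=[62,52,54]
#13 0x60→b12/s4 L1-HIT; vc=[62,52,54]
#14 0xa4→b20/s4 MISS; vc=[62,52,54,12]
#15 0x62→b12/s4 VC-HIT; vc=[62,52,54,20]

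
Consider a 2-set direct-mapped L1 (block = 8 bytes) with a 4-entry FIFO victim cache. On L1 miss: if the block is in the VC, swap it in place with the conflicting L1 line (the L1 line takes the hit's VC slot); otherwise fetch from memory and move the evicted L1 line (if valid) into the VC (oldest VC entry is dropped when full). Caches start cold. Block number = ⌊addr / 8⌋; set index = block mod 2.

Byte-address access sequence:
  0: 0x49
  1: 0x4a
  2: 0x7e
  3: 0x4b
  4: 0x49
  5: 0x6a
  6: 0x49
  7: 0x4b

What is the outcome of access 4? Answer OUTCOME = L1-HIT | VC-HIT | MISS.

  [0] addr=0x49 blk=9 s=1: MISS | VC []
  [1] addr=0x4a blk=9 s=1: L1-HIT | VC []
  [2] addr=0x7e blk=15 s=1: MISS | VC [9]
  [3] addr=0x4b blk=9 s=1: VC-HIT | VC [15]
  [4] addr=0x49 blk=9 s=1: L1-HIT | VC [15]
  [5] addr=0x6a blk=13 s=1: MISS | VC [15, 9]
  [6] addr=0x49 blk=9 s=1: VC-HIT | VC [15, 13]
  [7] addr=0x4b blk=9 s=1: L1-HIT | VC [15, 13]

OUTCOME = L1-HIT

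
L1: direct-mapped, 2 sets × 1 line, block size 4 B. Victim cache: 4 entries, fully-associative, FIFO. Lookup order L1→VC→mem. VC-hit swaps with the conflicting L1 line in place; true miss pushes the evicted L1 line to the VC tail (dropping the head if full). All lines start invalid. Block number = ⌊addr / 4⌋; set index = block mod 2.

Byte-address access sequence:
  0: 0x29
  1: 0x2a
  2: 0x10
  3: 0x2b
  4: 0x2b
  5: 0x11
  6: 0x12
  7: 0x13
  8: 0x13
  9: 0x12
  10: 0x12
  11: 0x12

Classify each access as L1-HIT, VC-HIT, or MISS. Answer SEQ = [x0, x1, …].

SEQ = [MISS, L1-HIT, MISS, VC-HIT, L1-HIT, VC-HIT, L1-HIT, L1-HIT, L1-HIT, L1-HIT, L1-HIT, L1-HIT]

#0 0x29→b10/s0 MISS; vc=[]
#1 0x2a→b10/s0 L1-HIT; vc=[]
#2 0x10→b4/s0 MISS; vc=[10]
#3 0x2b→b10/s0 VC-HIT; vc=[4]
#4 0x2b→b10/s0 L1-HIT; vc=[4]
#5 0x11→b4/s0 VC-HIT; vc=[10]
#6 0x12→b4/s0 L1-HIT; vc=[10]
#7 0x13→b4/s0 L1-HIT; vc=[10]
#8 0x13→b4/s0 L1-HIT; vc=[10]
#9 0x12→b4/s0 L1-HIT; vc=[10]
#10 0x12→b4/s0 L1-HIT; vc=[10]
#11 0x12→b4/s0 L1-HIT; vc=[10]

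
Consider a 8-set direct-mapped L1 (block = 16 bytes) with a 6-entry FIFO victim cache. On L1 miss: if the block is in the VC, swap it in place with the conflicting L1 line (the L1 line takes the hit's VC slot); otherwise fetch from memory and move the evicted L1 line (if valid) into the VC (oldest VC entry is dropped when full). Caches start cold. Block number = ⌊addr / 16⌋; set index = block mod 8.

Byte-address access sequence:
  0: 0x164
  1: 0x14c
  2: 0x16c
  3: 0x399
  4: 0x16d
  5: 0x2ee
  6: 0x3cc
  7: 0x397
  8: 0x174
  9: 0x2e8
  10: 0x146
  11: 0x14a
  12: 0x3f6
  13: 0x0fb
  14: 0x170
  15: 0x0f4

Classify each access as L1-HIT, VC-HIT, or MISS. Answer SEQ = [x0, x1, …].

SEQ = [MISS, MISS, L1-HIT, MISS, L1-HIT, MISS, MISS, L1-HIT, MISS, L1-HIT, VC-HIT, L1-HIT, MISS, MISS, VC-HIT, VC-HIT]

0: 0x164 (blk 22, set 6) → MISS  vc=[]
1: 0x14c (blk 20, set 4) → MISS  vc=[]
2: 0x16c (blk 22, set 6) → L1-HIT  vc=[]
3: 0x399 (blk 57, set 1) → MISS  vc=[]
4: 0x16d (blk 22, set 6) → L1-HIT  vc=[]
5: 0x2ee (blk 46, set 6) → MISS  vc=[22]
6: 0x3cc (blk 60, set 4) → MISS  vc=[22, 20]
7: 0x397 (blk 57, set 1) → L1-HIT  vc=[22, 20]
8: 0x174 (blk 23, set 7) → MISS  vc=[22, 20]
9: 0x2e8 (blk 46, set 6) → L1-HIT  vc=[22, 20]
10: 0x146 (blk 20, set 4) → VC-HIT  vc=[22, 60]
11: 0x14a (blk 20, set 4) → L1-HIT  vc=[22, 60]
12: 0x3f6 (blk 63, set 7) → MISS  vc=[22, 60, 23]
13: 0xfb (blk 15, set 7) → MISS  vc=[22, 60, 23, 63]
14: 0x170 (blk 23, set 7) → VC-HIT  vc=[22, 60, 15, 63]
15: 0xf4 (blk 15, set 7) → VC-HIT  vc=[22, 60, 23, 63]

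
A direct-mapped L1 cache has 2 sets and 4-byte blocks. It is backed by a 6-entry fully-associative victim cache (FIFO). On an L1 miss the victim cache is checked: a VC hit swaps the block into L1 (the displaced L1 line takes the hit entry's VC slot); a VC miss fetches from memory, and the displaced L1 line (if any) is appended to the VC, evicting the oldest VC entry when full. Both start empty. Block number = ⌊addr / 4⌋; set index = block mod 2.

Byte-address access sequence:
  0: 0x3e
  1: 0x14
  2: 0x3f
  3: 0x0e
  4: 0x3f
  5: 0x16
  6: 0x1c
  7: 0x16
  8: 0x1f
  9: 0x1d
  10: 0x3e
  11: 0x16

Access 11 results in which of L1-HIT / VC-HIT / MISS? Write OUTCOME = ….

#0 0x3e→b15/s1 MISS; vc=[]
#1 0x14→b5/s1 MISS; vc=[15]
#2 0x3f→b15/s1 VC-HIT; vc=[5]
#3 0xe→b3/s1 MISS; vc=[5,15]
#4 0x3f→b15/s1 VC-HIT; vc=[5,3]
#5 0x16→b5/s1 VC-HIT; vc=[15,3]
#6 0x1c→b7/s1 MISS; vc=[15,3,5]
#7 0x16→b5/s1 VC-HIT; vc=[15,3,7]
#8 0x1f→b7/s1 VC-HIT; vc=[15,3,5]
#9 0x1d→b7/s1 L1-HIT; vc=[15,3,5]
#10 0x3e→b15/s1 VC-HIT; vc=[7,3,5]
#11 0x16→b5/s1 VC-HIT; vc=[7,3,15]

OUTCOME = VC-HIT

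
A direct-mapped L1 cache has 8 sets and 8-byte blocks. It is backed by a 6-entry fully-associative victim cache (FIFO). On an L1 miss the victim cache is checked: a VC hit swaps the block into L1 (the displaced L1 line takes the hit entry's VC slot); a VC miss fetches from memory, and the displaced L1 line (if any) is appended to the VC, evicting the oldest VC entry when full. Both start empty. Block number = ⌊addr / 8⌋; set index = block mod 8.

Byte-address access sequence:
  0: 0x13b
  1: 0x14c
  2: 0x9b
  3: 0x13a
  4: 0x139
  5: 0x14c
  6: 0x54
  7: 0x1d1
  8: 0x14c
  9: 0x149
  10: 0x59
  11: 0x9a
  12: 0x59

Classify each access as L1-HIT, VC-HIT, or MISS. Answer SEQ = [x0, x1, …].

#0 0x13b→b39/s7 MISS; vc=[]
#1 0x14c→b41/s1 MISS; vc=[]
#2 0x9b→b19/s3 MISS; vc=[]
#3 0x13a→b39/s7 L1-HIT; vc=[]
#4 0x139→b39/s7 L1-HIT; vc=[]
#5 0x14c→b41/s1 L1-HIT; vc=[]
#6 0x54→b10/s2 MISS; vc=[]
#7 0x1d1→b58/s2 MISS; vc=[10]
#8 0x14c→b41/s1 L1-HIT; vc=[10]
#9 0x149→b41/s1 L1-HIT; vc=[10]
#10 0x59→b11/s3 MISS; vc=[10,19]
#11 0x9a→b19/s3 VC-HIT; vc=[10,11]
#12 0x59→b11/s3 VC-HIT; vc=[10,19]

SEQ = [MISS, MISS, MISS, L1-HIT, L1-HIT, L1-HIT, MISS, MISS, L1-HIT, L1-HIT, MISS, VC-HIT, VC-HIT]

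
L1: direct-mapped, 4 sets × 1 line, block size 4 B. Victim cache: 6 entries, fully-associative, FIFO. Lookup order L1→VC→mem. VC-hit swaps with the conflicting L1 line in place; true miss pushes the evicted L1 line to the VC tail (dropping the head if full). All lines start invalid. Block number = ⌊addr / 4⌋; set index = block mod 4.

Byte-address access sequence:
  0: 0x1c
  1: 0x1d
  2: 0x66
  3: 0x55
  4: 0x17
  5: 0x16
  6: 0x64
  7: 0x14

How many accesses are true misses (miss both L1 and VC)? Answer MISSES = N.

0: 0x1c (blk 7, set 3) → MISS  vc=[]
1: 0x1d (blk 7, set 3) → L1-HIT  vc=[]
2: 0x66 (blk 25, set 1) → MISS  vc=[]
3: 0x55 (blk 21, set 1) → MISS  vc=[25]
4: 0x17 (blk 5, set 1) → MISS  vc=[25, 21]
5: 0x16 (blk 5, set 1) → L1-HIT  vc=[25, 21]
6: 0x64 (blk 25, set 1) → VC-HIT  vc=[5, 21]
7: 0x14 (blk 5, set 1) → VC-HIT  vc=[25, 21]

MISSES = 4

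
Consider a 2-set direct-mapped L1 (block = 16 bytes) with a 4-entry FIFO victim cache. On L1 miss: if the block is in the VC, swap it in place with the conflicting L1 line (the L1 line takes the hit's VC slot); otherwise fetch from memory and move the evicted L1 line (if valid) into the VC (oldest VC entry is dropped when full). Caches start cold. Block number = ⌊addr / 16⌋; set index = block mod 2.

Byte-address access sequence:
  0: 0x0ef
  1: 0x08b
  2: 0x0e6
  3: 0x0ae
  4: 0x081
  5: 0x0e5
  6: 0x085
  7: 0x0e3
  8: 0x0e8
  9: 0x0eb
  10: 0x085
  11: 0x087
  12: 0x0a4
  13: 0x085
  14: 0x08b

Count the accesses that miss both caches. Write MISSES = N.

MISSES = 3

#0 0xef→b14/s0 MISS; vc=[]
#1 0x8b→b8/s0 MISS; vc=[14]
#2 0xe6→b14/s0 VC-HIT; vc=[8]
#3 0xae→b10/s0 MISS; vc=[8,14]
#4 0x81→b8/s0 VC-HIT; vc=[10,14]
#5 0xe5→b14/s0 VC-HIT; vc=[10,8]
#6 0x85→b8/s0 VC-HIT; vc=[10,14]
#7 0xe3→b14/s0 VC-HIT; vc=[10,8]
#8 0xe8→b14/s0 L1-HIT; vc=[10,8]
#9 0xeb→b14/s0 L1-HIT; vc=[10,8]
#10 0x85→b8/s0 VC-HIT; vc=[10,14]
#11 0x87→b8/s0 L1-HIT; vc=[10,14]
#12 0xa4→b10/s0 VC-HIT; vc=[8,14]
#13 0x85→b8/s0 VC-HIT; vc=[10,14]
#14 0x8b→b8/s0 L1-HIT; vc=[10,14]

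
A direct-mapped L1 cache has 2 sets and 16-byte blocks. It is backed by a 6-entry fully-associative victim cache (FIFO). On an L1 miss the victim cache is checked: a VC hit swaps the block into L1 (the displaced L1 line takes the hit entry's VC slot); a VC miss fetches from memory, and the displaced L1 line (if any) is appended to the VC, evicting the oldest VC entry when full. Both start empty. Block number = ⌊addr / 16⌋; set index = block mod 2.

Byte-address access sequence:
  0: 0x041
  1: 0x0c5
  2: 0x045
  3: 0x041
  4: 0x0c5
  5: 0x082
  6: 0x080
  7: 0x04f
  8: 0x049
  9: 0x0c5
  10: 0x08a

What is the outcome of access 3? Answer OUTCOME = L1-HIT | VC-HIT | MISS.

  [0] addr=0x41 blk=4 s=0: MISS | VC []
  [1] addr=0xc5 blk=12 s=0: MISS | VC [4]
  [2] addr=0x45 blk=4 s=0: VC-HIT | VC [12]
  [3] addr=0x41 blk=4 s=0: L1-HIT | VC [12]
  [4] addr=0xc5 blk=12 s=0: VC-HIT | VC [4]
  [5] addr=0x82 blk=8 s=0: MISS | VC [4, 12]
  [6] addr=0x80 blk=8 s=0: L1-HIT | VC [4, 12]
  [7] addr=0x4f blk=4 s=0: VC-HIT | VC [8, 12]
  [8] addr=0x49 blk=4 s=0: L1-HIT | VC [8, 12]
  [9] addr=0xc5 blk=12 s=0: VC-HIT | VC [8, 4]
  [10] addr=0x8a blk=8 s=0: VC-HIT | VC [12, 4]

OUTCOME = L1-HIT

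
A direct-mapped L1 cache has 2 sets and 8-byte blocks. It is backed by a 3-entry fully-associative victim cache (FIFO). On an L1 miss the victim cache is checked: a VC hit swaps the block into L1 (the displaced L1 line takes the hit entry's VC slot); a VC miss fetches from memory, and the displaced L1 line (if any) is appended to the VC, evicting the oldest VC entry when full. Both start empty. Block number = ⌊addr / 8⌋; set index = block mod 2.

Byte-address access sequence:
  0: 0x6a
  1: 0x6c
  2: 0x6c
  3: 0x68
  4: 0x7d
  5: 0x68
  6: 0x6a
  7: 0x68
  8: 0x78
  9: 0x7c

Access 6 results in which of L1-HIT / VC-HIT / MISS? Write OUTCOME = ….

0: 0x6a (blk 13, set 1) → MISS  vc=[]
1: 0x6c (blk 13, set 1) → L1-HIT  vc=[]
2: 0x6c (blk 13, set 1) → L1-HIT  vc=[]
3: 0x68 (blk 13, set 1) → L1-HIT  vc=[]
4: 0x7d (blk 15, set 1) → MISS  vc=[13]
5: 0x68 (blk 13, set 1) → VC-HIT  vc=[15]
6: 0x6a (blk 13, set 1) → L1-HIT  vc=[15]
7: 0x68 (blk 13, set 1) → L1-HIT  vc=[15]
8: 0x78 (blk 15, set 1) → VC-HIT  vc=[13]
9: 0x7c (blk 15, set 1) → L1-HIT  vc=[13]

OUTCOME = L1-HIT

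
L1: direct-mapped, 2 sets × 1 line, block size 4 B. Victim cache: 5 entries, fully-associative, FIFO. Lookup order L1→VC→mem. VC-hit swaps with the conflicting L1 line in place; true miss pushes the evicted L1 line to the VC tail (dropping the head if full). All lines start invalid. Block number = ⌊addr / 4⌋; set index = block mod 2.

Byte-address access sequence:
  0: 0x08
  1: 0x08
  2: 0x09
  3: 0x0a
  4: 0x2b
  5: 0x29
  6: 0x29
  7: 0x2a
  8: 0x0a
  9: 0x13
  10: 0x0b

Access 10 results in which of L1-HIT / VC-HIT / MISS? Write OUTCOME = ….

  [0] addr=0x8 blk=2 s=0: MISS | VC []
  [1] addr=0x8 blk=2 s=0: L1-HIT | VC []
  [2] addr=0x9 blk=2 s=0: L1-HIT | VC []
  [3] addr=0xa blk=2 s=0: L1-HIT | VC []
  [4] addr=0x2b blk=10 s=0: MISS | VC [2]
  [5] addr=0x29 blk=10 s=0: L1-HIT | VC [2]
  [6] addr=0x29 blk=10 s=0: L1-HIT | VC [2]
  [7] addr=0x2a blk=10 s=0: L1-HIT | VC [2]
  [8] addr=0xa blk=2 s=0: VC-HIT | VC [10]
  [9] addr=0x13 blk=4 s=0: MISS | VC [10, 2]
  [10] addr=0xb blk=2 s=0: VC-HIT | VC [10, 4]

OUTCOME = VC-HIT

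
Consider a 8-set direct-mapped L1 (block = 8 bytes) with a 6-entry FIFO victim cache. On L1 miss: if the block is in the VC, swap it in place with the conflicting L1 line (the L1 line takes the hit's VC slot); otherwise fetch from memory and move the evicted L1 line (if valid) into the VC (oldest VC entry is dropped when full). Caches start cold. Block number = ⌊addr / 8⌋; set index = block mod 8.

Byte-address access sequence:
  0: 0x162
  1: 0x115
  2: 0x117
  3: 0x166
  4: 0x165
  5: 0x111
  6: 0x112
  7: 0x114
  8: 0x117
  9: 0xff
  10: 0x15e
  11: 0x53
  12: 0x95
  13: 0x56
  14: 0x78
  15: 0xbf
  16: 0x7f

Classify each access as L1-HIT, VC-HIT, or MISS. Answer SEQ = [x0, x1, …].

#0 0x162→b44/s4 MISS; vc=[]
#1 0x115→b34/s2 MISS; vc=[]
#2 0x117→b34/s2 L1-HIT; vc=[]
#3 0x166→b44/s4 L1-HIT; vc=[]
#4 0x165→b44/s4 L1-HIT; vc=[]
#5 0x111→b34/s2 L1-HIT; vc=[]
#6 0x112→b34/s2 L1-HIT; vc=[]
#7 0x114→b34/s2 L1-HIT; vc=[]
#8 0x117→b34/s2 L1-HIT; vc=[]
#9 0xff→b31/s7 MISS; vc=[]
#10 0x15e→b43/s3 MISS; vc=[]
#11 0x53→b10/s2 MISS; vc=[34]
#12 0x95→b18/s2 MISS; vc=[34,10]
#13 0x56→b10/s2 VC-HIT; vc=[34,18]
#14 0x78→b15/s7 MISS; vc=[34,18,31]
#15 0xbf→b23/s7 MISS; vc=[34,18,31,15]
#16 0x7f→b15/s7 VC-HIT; vc=[34,18,31,23]

SEQ = [MISS, MISS, L1-HIT, L1-HIT, L1-HIT, L1-HIT, L1-HIT, L1-HIT, L1-HIT, MISS, MISS, MISS, MISS, VC-HIT, MISS, MISS, VC-HIT]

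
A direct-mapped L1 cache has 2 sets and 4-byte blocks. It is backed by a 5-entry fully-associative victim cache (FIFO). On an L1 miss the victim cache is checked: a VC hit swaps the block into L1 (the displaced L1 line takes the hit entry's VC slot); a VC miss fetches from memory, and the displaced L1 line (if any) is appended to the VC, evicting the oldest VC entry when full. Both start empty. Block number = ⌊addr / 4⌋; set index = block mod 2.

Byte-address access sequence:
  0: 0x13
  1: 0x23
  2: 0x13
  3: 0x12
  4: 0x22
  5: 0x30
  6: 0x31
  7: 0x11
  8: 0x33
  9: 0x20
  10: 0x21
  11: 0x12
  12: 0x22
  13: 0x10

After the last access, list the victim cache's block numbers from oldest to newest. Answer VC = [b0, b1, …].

VC = [8, 12]

0: 0x13 (blk 4, set 0) → MISS  vc=[]
1: 0x23 (blk 8, set 0) → MISS  vc=[4]
2: 0x13 (blk 4, set 0) → VC-HIT  vc=[8]
3: 0x12 (blk 4, set 0) → L1-HIT  vc=[8]
4: 0x22 (blk 8, set 0) → VC-HIT  vc=[4]
5: 0x30 (blk 12, set 0) → MISS  vc=[4, 8]
6: 0x31 (blk 12, set 0) → L1-HIT  vc=[4, 8]
7: 0x11 (blk 4, set 0) → VC-HIT  vc=[12, 8]
8: 0x33 (blk 12, set 0) → VC-HIT  vc=[4, 8]
9: 0x20 (blk 8, set 0) → VC-HIT  vc=[4, 12]
10: 0x21 (blk 8, set 0) → L1-HIT  vc=[4, 12]
11: 0x12 (blk 4, set 0) → VC-HIT  vc=[8, 12]
12: 0x22 (blk 8, set 0) → VC-HIT  vc=[4, 12]
13: 0x10 (blk 4, set 0) → VC-HIT  vc=[8, 12]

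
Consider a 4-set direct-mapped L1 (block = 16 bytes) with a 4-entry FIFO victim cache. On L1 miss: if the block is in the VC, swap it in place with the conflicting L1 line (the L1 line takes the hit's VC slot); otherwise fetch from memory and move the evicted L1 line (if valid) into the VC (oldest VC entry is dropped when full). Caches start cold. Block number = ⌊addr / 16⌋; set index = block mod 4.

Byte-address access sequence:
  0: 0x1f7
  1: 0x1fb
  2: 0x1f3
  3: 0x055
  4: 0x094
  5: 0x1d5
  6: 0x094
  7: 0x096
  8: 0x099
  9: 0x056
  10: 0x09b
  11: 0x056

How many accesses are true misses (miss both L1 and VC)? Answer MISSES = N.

0: 0x1f7 (blk 31, set 3) → MISS  vc=[]
1: 0x1fb (blk 31, set 3) → L1-HIT  vc=[]
2: 0x1f3 (blk 31, set 3) → L1-HIT  vc=[]
3: 0x55 (blk 5, set 1) → MISS  vc=[]
4: 0x94 (blk 9, set 1) → MISS  vc=[5]
5: 0x1d5 (blk 29, set 1) → MISS  vc=[5, 9]
6: 0x94 (blk 9, set 1) → VC-HIT  vc=[5, 29]
7: 0x96 (blk 9, set 1) → L1-HIT  vc=[5, 29]
8: 0x99 (blk 9, set 1) → L1-HIT  vc=[5, 29]
9: 0x56 (blk 5, set 1) → VC-HIT  vc=[9, 29]
10: 0x9b (blk 9, set 1) → VC-HIT  vc=[5, 29]
11: 0x56 (blk 5, set 1) → VC-HIT  vc=[9, 29]

MISSES = 4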